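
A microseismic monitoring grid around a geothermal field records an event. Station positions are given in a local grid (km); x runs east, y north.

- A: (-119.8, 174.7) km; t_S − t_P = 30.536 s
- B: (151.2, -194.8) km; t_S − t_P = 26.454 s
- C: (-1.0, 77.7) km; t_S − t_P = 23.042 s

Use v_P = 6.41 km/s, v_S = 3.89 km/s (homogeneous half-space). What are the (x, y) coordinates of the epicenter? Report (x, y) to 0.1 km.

Distance from S−P lag: d = Δt · v_P v_S / (v_P − v_S) = Δt · (6.41·3.89)/(6.41−3.89) ≈ 9.8948·Δt.
So d_A = 302.15, d_B = 261.76, d_C = 228.00 km.
Circle about each station: (x + 119.8)² + (y − 174.7)² = 302.15²; (x − 151.2)² + (y + 194.8)² = 261.76²; (x + 1.0)² + (y − 77.7)² = 228.00².
Subtracting pairs of circle equations eliminates x²+y² and gives linear equations (the radical axes):
542.0 x − 739.0 y = 38712.67
237.6 x − 194.0 y = 476.78
Solving the 2×2 system: x ≈ -101.6, y ≈ -126.9 km.

-101.6 km east, -126.9 km north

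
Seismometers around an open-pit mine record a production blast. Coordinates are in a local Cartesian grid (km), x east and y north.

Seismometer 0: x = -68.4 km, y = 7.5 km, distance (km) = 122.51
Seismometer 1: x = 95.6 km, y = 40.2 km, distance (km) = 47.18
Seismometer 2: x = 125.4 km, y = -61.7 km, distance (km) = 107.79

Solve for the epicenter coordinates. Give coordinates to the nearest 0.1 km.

Circle about each station: (x + 68.4)² + (y − 7.5)² = 122.51²; (x − 95.6)² + (y − 40.2)² = 47.18²; (x − 125.4)² + (y + 61.7)² = 107.79².
Subtracting the Seismometer 0 equation from the Seismometer 1 and Seismometer 2 equations removes the quadratic terms:
328.0 x + 65.4 y = 18803.34
387.6 x − 138.4 y = 18187.26
Solving the 2×2 system: x ≈ 53.6, y ≈ 18.7 km.
Check against Seismometer 0 (with the unrounded x, y): √((x + 68.4)²+(y − 7.5)²) = 122.51 ≈ 122.51 km. ✓

x ≈ 53.6 km, y ≈ 18.7 km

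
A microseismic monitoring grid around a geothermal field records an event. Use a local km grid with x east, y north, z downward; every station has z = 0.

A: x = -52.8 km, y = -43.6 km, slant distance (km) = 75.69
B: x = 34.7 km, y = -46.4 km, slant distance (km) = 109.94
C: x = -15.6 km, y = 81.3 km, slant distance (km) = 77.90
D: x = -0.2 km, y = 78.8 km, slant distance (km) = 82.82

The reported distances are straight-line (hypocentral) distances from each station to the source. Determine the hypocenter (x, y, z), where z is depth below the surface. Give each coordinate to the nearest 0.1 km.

(-43.3, 20.2, 39.6)

Each station gives a sphere (x−x_i)² + (y−y_i)² + z² = d_i² (stations at z=0).
Subtracting the A sphere from B and C: z² cancels, leaving linear equations in x and y:
175.0 x − 5.6 y = -7689.58
74.4 x + 249.8 y = 1824.82
Solving: x ≈ -43.294, y ≈ 20.200 km (keep extra digits for the depth step; rounded: -43.3, 20.2).
Then from the A sphere: z² = 75.69² − (x + 52.8)² − (y + 43.6)² with x = -43.294, y = 20.200, so z ≈ 39.600 ≈ 39.6 km.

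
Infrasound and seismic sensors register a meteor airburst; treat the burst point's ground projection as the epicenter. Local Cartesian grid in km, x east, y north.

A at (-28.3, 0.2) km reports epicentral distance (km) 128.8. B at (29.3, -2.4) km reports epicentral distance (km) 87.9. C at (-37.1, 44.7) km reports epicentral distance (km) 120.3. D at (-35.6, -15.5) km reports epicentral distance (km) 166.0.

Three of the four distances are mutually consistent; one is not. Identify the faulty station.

D

Solve using three stations at a time. Using A, B, C (subtract circle equations pairwise → linear system) gives (x, y) ≈ (80.6, 68.6).
Distances from that point to each station vs reported:
  A: calculated 128.6 vs reported 128.8 → residual 0.2 km
  B: calculated 87.6 vs reported 87.9 → residual 0.3 km
  C: calculated 120.1 vs reported 120.3 → residual 0.2 km
  D: calculated 143.5 vs reported 166.0 → residual 22.5 km
A, B, C are mutually consistent (residuals ≈ 0); D is off by 22.5 km.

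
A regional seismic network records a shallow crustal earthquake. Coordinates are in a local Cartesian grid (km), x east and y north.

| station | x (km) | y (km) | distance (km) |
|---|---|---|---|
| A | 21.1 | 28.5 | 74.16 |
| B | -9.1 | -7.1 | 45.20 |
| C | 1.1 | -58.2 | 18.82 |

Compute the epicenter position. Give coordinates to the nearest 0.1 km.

(14.9, -45.4)

Circle about each station: (x − 21.1)² + (y − 28.5)² = 74.16²; (x + 9.1)² + (y + 7.1)² = 45.20²; (x − 1.1)² + (y + 58.2)² = 18.82².
Subtracting the A equation from the B and C equations removes the quadratic terms:
-60.4 x − 71.2 y = 2332.43
-40.0 x − 173.4 y = 7276.50
Solving the 2×2 system: x ≈ 14.9, y ≈ -45.4 km.
Check against A (with the unrounded x, y): √((x − 21.1)²+(y − 28.5)²) = 74.16 ≈ 74.16 km. ✓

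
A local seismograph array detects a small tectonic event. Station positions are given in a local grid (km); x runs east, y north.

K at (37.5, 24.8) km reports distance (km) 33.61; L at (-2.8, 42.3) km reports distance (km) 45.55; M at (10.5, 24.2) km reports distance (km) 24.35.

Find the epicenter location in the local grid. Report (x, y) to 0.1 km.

Circle about each station: (x − 37.5)² + (y − 24.8)² = 33.61²; (x + 2.8)² + (y − 42.3)² = 45.55²; (x − 10.5)² + (y − 24.2)² = 24.35².
Subtracting pairs of circle equations eliminates x²+y² and gives linear equations (the radical axes):
-80.6 x + 35.0 y = -1169.33
-54.0 x − 1.2 y = -788.69
Solving the 2×2 system: x ≈ 14.6, y ≈ 0.2 km.

x ≈ 14.6 km, y ≈ 0.2 km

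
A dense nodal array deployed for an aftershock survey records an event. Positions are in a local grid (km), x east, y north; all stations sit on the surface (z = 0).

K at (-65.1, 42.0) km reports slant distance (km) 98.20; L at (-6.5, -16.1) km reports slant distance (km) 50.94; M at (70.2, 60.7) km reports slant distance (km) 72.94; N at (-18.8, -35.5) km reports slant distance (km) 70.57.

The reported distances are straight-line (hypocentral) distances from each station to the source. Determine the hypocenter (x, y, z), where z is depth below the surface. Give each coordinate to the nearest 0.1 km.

(23.9, 12.5, 29.2)

Each station gives a sphere (x−x_i)² + (y−y_i)² + z² = d_i² (stations at z=0).
Subtracting the K sphere from L and M: z² cancels, leaving linear equations in x and y:
117.2 x − 116.2 y = 1347.81
270.6 x + 37.4 y = 6933.52
Solving: x ≈ 23.895, y ≈ 12.502 km (keep extra digits for the depth step; rounded: 23.9, 12.5).
Then from the K sphere: z² = 98.20² − (x + 65.1)² − (y − 42.0)² with x = 23.895, y = 12.502, so z ≈ 29.206 ≈ 29.2 km.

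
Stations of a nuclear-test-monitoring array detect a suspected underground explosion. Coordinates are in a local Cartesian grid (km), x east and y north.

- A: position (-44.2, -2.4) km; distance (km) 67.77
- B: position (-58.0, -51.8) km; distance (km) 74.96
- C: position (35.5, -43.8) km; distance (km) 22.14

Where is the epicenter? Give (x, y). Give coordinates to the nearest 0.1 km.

Circle about each station: (x + 44.2)² + (y + 2.4)² = 67.77²; (x + 58.0)² + (y + 51.8)² = 74.96²; (x − 35.5)² + (y + 43.8)² = 22.14².
Subtracting pairs of circle equations eliminates x²+y² and gives linear equations (the radical axes):
-27.6 x − 98.8 y = 3061.61
159.4 x − 82.8 y = 5321.88
Solving the 2×2 system: x ≈ 15.1, y ≈ -35.2 km.
Check against A (with the unrounded x, y): √((x + 44.2)²+(y + 2.4)²) = 67.77 ≈ 67.77 km. ✓

15.1 km east, -35.2 km north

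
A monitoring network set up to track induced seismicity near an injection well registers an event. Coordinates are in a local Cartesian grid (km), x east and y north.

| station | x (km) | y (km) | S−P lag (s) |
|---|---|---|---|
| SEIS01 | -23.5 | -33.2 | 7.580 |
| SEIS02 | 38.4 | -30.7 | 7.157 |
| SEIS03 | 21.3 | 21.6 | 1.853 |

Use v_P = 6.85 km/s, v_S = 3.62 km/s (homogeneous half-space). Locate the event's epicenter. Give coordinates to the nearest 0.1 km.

(8.5, 15.4)

Distance from S−P lag: d = Δt · v_P v_S / (v_P − v_S) = Δt · (6.85·3.62)/(6.85−3.62) ≈ 7.6771·Δt.
So d_SEIS01 = 58.19, d_SEIS02 = 54.94, d_SEIS03 = 14.23 km.
Circle about each station: (x + 23.5)² + (y + 33.2)² = 58.19²; (x − 38.4)² + (y + 30.7)² = 54.94²; (x − 21.3)² + (y − 21.6)² = 14.23².
Subtracting pairs of circle equations eliminates x²+y² and gives linear equations (the radical axes):
123.8 x + 5.0 y = 1130.23
89.6 x + 109.6 y = 2449.34
Solving the 2×2 system: x ≈ 8.5, y ≈ 15.4 km.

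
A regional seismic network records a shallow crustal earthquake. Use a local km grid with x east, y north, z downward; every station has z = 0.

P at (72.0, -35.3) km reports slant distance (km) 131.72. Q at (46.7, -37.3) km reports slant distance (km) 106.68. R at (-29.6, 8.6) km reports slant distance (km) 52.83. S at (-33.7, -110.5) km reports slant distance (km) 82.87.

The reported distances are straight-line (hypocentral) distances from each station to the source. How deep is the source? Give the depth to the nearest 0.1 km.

Each station gives a sphere (x−x_i)² + (y−y_i)² + z² = d_i² (stations at z=0).
Subtracting the P sphere from Q and R: z² cancels, leaving linear equations in x and y:
-50.6 x − 4.0 y = 3111.63
-203.2 x + 87.8 y = 9079.18
Solving: x ≈ -58.894, y ≈ -32.894 km (keep extra digits for the depth step; rounded: -58.9, -32.9).
Then from the P sphere: z² = 131.72² − (x − 72.0)² − (y + 35.3)² with x = -58.894, y = -32.894, so z ≈ 14.530 ≈ 14.5 km.
Check against S (with the unrounded solution): distance 82.88 ≈ 82.87 km. ✓

14.5 km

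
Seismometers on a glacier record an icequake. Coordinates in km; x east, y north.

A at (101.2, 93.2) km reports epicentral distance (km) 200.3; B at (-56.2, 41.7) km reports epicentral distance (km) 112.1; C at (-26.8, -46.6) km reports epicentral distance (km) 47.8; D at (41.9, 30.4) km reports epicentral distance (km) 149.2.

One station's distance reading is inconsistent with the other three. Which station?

A

Solve using three stations at a time. Using B, C, D (subtract circle equations pairwise → linear system) gives (x, y) ≈ (-68.7, -69.7).
Distances from that point to each station vs reported:
  A: calculated 235.4 vs reported 200.3 → residual 35.1 km
  B: calculated 112.1 vs reported 112.1 → residual 0.0 km
  C: calculated 47.9 vs reported 47.8 → residual 0.1 km
  D: calculated 149.2 vs reported 149.2 → residual 0.0 km
B, C, D are mutually consistent (residuals ≈ 0); A is off by 35.1 km.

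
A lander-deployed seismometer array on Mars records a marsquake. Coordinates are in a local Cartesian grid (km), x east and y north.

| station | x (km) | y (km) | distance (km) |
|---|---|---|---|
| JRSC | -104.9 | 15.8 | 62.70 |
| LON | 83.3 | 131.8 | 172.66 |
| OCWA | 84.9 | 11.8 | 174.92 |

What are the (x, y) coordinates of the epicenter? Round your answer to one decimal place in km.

x ≈ -79.0 km, y ≈ 72.9 km

Circle about each station: (x + 104.9)² + (y − 15.8)² = 62.70²; (x − 83.3)² + (y − 131.8)² = 172.66²; (x − 84.9)² + (y − 11.8)² = 174.92².
Subtracting pairs of circle equations eliminates x²+y² and gives linear equations (the radical axes):
376.4 x + 232.0 y = -12823.71
379.6 x − 8.0 y = -30572.12
Solving the 2×2 system: x ≈ -79.0, y ≈ 72.9 km.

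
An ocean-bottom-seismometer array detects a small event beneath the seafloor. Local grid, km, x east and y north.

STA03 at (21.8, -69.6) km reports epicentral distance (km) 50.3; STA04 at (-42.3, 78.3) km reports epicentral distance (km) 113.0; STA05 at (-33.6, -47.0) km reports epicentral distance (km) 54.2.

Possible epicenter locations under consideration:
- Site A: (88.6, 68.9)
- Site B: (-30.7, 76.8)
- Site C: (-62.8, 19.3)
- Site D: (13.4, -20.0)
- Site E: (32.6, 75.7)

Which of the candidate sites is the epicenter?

For each candidate, compare |candidate − station| to the reported distance:
Site A: residuals STA03 103.5, STA04 18.2, STA05 114.2 → max 114.2 km
Site B: residuals STA03 105.2, STA04 101.3, STA05 69.6 → max 105.2 km
Site C: residuals STA03 72.4, STA04 50.5, STA05 18.2 → max 72.4 km
Site D: residuals STA03 0.0, STA04 0.0, STA05 0.0 → max 0.0 km
Site E: residuals STA03 95.4, STA04 38.1, STA05 85.2 → max 95.4 km
Only Site D has all residuals ≈ 0.

Site D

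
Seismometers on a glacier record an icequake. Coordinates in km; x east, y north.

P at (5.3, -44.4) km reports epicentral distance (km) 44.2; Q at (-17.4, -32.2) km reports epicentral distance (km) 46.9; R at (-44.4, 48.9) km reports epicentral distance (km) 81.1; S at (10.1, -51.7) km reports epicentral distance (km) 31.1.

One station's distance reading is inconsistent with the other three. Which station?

Solve using three stations at a time. Using P, Q, R (subtract circle equations pairwise → linear system) gives (x, y) ≈ (18.8, -2.1).
Distances from that point to each station vs reported:
  P: calculated 44.4 vs reported 44.2 → residual 0.2 km
  Q: calculated 47.1 vs reported 46.9 → residual 0.2 km
  R: calculated 81.2 vs reported 81.1 → residual 0.1 km
  S: calculated 50.4 vs reported 31.1 → residual 19.3 km
P, Q, R are mutually consistent (residuals ≈ 0); S is off by 19.3 km.

S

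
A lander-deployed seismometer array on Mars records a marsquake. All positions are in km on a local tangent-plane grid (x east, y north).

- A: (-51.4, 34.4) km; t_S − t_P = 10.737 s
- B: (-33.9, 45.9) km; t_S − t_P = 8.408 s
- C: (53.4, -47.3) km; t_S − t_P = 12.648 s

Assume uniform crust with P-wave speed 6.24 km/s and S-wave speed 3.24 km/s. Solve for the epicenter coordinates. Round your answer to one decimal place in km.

Distance from S−P lag: d = Δt · v_P v_S / (v_P − v_S) = Δt · (6.24·3.24)/(6.24−3.24) ≈ 6.7392·Δt.
So d_A = 72.36, d_B = 56.66, d_C = 85.24 km.
Circle about each station: (x + 51.4)² + (y − 34.4)² = 72.36²; (x + 33.9)² + (y − 45.9)² = 56.66²; (x − 53.4)² + (y + 47.3)² = 85.24².
Subtracting the A equation from the B and C equations removes the quadratic terms:
35.0 x + 23.0 y = 1456.31
209.6 x − 163.4 y = -766.36
Solving the 2×2 system: x ≈ 20.9, y ≈ 31.5 km.
Check against A (with the unrounded x, y): √((x + 51.4)²+(y − 34.4)²) = 72.36 ≈ 72.36 km. ✓

(20.9, 31.5)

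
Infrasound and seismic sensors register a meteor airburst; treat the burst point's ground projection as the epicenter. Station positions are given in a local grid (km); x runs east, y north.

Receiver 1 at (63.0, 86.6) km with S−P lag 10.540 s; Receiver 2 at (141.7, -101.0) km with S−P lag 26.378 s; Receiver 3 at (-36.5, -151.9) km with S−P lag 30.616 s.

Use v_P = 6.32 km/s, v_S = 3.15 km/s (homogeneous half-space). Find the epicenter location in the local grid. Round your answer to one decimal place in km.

Distance from S−P lag: d = Δt · v_P v_S / (v_P − v_S) = Δt · (6.32·3.15)/(6.32−3.15) ≈ 6.2801·Δt.
So d_Receiver 1 = 66.19, d_Receiver 2 = 165.66, d_Receiver 3 = 192.27 km.
Circle about each station: (x − 63.0)² + (y − 86.6)² = 66.19²; (x − 141.7)² + (y + 101.0)² = 165.66²; (x + 36.5)² + (y + 151.9)² = 192.27².
Subtracting pairs of circle equations eliminates x²+y² and gives linear equations (the radical axes):
157.4 x − 375.2 y = -4250.79
-199.0 x − 477.0 y = -19649.34
Solving the 2×2 system: x ≈ 35.7, y ≈ 26.3 km.

(35.7, 26.3)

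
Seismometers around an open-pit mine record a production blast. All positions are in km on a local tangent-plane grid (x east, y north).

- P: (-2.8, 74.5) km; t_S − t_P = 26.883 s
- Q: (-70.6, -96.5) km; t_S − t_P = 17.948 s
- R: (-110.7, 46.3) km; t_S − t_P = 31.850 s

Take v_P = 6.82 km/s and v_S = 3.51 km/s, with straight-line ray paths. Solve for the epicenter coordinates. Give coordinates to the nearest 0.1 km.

58.5 km east, -110.0 km north

Distance from S−P lag: d = Δt · v_P v_S / (v_P − v_S) = Δt · (6.82·3.51)/(6.82−3.51) ≈ 7.2321·Δt.
So d_P = 194.42, d_Q = 129.80, d_R = 230.34 km.
Circle about each station: (x + 2.8)² + (y − 74.5)² = 194.42²; (x + 70.6)² + (y + 96.5)² = 129.80²; (x + 110.7)² + (y − 46.3)² = 230.34².
Subtracting pairs of circle equations eliminates x²+y² and gives linear equations (the radical axes):
-135.6 x − 342.0 y = 29689.62
-215.8 x − 56.4 y = -6417.29
Solving the 2×2 system: x ≈ 58.5, y ≈ -110.0 km.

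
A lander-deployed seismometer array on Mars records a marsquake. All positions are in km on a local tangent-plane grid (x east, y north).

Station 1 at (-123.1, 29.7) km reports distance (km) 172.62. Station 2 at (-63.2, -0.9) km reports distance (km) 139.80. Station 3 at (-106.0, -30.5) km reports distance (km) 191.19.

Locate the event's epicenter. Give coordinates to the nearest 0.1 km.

x ≈ 35.3 km, y ≈ 98.3 km

Circle about each station: (x + 123.1)² + (y − 29.7)² = 172.62²; (x + 63.2)² + (y + 0.9)² = 139.80²; (x + 106.0)² + (y + 30.5)² = 191.19².
Subtracting pairs of circle equations eliminates x²+y² and gives linear equations (the radical axes):
119.8 x − 61.2 y = -1787.03
34.2 x − 120.4 y = -10625.40
Solving the 2×2 system: x ≈ 35.3, y ≈ 98.3 km.
Check against Station 1 (with the unrounded x, y): √((x + 123.1)²+(y − 29.7)²) = 172.59 ≈ 172.62 km. ✓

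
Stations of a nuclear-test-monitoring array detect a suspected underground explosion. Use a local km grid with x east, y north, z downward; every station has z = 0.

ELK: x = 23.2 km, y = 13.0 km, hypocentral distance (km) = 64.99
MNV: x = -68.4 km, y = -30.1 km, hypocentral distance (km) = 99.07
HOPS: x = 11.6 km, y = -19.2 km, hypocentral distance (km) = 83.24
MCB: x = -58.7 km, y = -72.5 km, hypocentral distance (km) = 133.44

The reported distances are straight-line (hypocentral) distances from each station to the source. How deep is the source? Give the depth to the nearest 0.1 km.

Each station gives a sphere (x−x_i)² + (y−y_i)² + z² = d_i² (stations at z=0).
Subtracting the ELK sphere from MNV and HOPS: z² cancels, leaving linear equations in x and y:
-183.2 x − 86.2 y = -713.83
-23.2 x − 64.4 y = -2909.24
Solving: x ≈ -20.902, y ≈ 52.705 km (keep extra digits for the depth step; rounded: -20.9, 52.7).
Then from the ELK sphere: z² = 64.99² − (x − 23.2)² − (y − 13.0)² with x = -20.902, y = 52.705, so z ≈ 26.500 ≈ 26.5 km.

depth ≈ 26.5 km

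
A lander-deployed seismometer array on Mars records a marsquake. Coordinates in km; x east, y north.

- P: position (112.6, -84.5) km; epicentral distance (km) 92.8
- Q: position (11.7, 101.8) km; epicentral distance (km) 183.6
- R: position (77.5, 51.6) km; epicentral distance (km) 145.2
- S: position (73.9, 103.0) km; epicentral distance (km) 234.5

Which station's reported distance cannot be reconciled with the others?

S

Solve using three stations at a time. Using P, Q, R (subtract circle equations pairwise → linear system) gives (x, y) ≈ (19.7, -81.7).
Distances from that point to each station vs reported:
  P: calculated 92.9 vs reported 92.8 → residual 0.1 km
  Q: calculated 183.7 vs reported 183.6 → residual 0.1 km
  R: calculated 145.3 vs reported 145.2 → residual 0.1 km
  S: calculated 192.5 vs reported 234.5 → residual 42.0 km
P, Q, R are mutually consistent (residuals ≈ 0); S is off by 42.0 km.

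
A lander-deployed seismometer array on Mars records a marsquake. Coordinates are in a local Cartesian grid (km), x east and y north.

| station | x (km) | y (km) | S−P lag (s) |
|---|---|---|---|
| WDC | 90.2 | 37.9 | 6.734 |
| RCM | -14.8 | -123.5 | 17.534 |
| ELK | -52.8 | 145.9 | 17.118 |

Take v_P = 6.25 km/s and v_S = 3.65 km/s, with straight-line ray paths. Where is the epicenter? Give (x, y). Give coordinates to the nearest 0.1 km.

33.1 km east, 22.7 km north

Distance from S−P lag: d = Δt · v_P v_S / (v_P − v_S) = Δt · (6.25·3.65)/(6.25−3.65) ≈ 8.7740·Δt.
So d_WDC = 59.08, d_RCM = 153.84, d_ELK = 150.19 km.
Circle about each station: (x − 90.2)² + (y − 37.9)² = 59.08²; (x + 14.8)² + (y + 123.5)² = 153.84²; (x + 52.8)² + (y − 145.9)² = 150.19².
Subtracting the WDC equation from the RCM and ELK equations removes the quadratic terms:
-210.0 x − 322.8 y = -14277.46
-286.0 x + 216.0 y = -4564.39
Solving the 2×2 system: x ≈ 33.1, y ≈ 22.7 km.
Check against WDC (with the unrounded x, y): √((x − 90.2)²+(y − 37.9)²) = 59.09 ≈ 59.08 km. ✓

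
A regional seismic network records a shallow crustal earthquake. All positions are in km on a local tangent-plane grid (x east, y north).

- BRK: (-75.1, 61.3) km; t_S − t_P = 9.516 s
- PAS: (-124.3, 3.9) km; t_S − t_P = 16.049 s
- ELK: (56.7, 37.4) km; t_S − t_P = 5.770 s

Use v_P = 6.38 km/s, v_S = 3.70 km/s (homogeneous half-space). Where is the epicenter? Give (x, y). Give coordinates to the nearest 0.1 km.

Distance from S−P lag: d = Δt · v_P v_S / (v_P − v_S) = Δt · (6.38·3.70)/(6.38−3.70) ≈ 8.8082·Δt.
So d_BRK = 83.82, d_PAS = 141.36, d_ELK = 50.82 km.
Circle about each station: (x + 75.1)² + (y − 61.3)² = 83.82²; (x + 124.3)² + (y − 3.9)² = 141.36²; (x − 56.7)² + (y − 37.4)² = 50.82².
Subtracting pairs of circle equations eliminates x²+y² and gives linear equations (the radical axes):
-98.4 x − 114.8 y = -6888.86
263.6 x − 47.8 y = -340.93
Solving the 2×2 system: x ≈ 8.3, y ≈ 52.9 km.
Check against BRK (with the unrounded x, y): √((x + 75.1)²+(y − 61.3)²) = 83.82 ≈ 83.82 km. ✓

8.3 km east, 52.9 km north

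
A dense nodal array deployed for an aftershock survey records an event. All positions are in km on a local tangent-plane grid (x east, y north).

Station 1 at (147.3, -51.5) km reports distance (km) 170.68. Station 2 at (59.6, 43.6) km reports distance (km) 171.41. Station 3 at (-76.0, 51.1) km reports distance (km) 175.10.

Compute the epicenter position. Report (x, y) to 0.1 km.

x ≈ -12.3 km, y ≈ -112.0 km

Circle about each station: (x − 147.3)² + (y + 51.5)² = 170.68²; (x − 59.6)² + (y − 43.6)² = 171.41²; (x + 76.0)² + (y − 51.1)² = 175.10².
Subtracting the Station 1 equation from the Station 2 and Station 3 equations removes the quadratic terms:
-175.4 x + 190.2 y = -19146.15
-446.6 x + 205.2 y = -17490.68
Solving the 2×2 system: x ≈ -12.3, y ≈ -112.0 km.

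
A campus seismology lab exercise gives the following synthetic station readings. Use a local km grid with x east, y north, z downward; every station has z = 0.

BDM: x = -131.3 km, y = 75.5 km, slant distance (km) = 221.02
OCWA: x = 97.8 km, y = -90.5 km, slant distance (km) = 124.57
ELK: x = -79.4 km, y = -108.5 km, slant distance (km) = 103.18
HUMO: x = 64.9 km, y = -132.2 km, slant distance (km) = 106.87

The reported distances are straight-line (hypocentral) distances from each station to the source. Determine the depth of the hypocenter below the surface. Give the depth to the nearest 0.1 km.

Each station gives a sphere (x−x_i)² + (y−y_i)² + z² = d_i² (stations at z=0).
Subtracting the BDM sphere from OCWA and ELK: z² cancels, leaving linear equations in x and y:
458.2 x − 332.0 y = 28147.31
103.8 x − 368.0 y = 33340.40
Solving: x ≈ -5.298, y ≈ -92.093 km (keep extra digits for the depth step; rounded: -5.3, -92.1).
Then from the BDM sphere: z² = 221.02² − (x + 131.3)² − (y − 75.5)² with x = -5.298, y = -92.093, so z ≈ 69.899 ≈ 69.9 km.
Check against HUMO (with the unrounded solution): distance 106.87 ≈ 106.87 km. ✓

z ≈ 69.9 km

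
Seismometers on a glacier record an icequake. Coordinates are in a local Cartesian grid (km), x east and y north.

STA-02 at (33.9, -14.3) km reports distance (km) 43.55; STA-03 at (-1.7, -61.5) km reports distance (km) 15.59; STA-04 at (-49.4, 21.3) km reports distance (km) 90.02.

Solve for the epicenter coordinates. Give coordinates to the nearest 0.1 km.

Circle about each station: (x − 33.9)² + (y + 14.3)² = 43.55²; (x + 1.7)² + (y + 61.5)² = 15.59²; (x + 49.4)² + (y − 21.3)² = 90.02².
Subtracting pairs of circle equations eliminates x²+y² and gives linear equations (the radical axes):
-71.2 x − 94.4 y = 4084.99
-166.6 x + 71.2 y = -4666.65
Solving the 2×2 system: x ≈ 7.2, y ≈ -48.7 km.

7.2 km east, -48.7 km north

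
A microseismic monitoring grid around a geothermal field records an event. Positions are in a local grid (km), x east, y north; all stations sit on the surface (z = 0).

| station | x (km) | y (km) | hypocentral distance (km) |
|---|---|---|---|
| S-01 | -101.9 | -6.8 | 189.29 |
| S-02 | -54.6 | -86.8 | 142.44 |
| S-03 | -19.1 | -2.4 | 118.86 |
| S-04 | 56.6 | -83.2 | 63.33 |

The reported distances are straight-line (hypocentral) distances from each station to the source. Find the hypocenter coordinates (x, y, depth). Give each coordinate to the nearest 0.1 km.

Each station gives a sphere (x−x_i)² + (y−y_i)² + z² = d_i² (stations at z=0).
Subtracting the S-01 sphere from S-02 and S-03: z² cancels, leaving linear equations in x and y:
94.6 x − 160.0 y = 15627.10
165.6 x + 8.8 y = 11643.72
Solving: x ≈ 73.203, y ≈ -54.388 km (keep extra digits for the depth step; rounded: 73.2, -54.4).
Then from the S-01 sphere: z² = 189.29² − (x + 101.9)² − (y + 6.8)² with x = 73.203, y = -54.388, so z ≈ 53.898 ≈ 53.9 km.

x ≈ 73.2 km, y ≈ -54.4 km, depth ≈ 53.9 km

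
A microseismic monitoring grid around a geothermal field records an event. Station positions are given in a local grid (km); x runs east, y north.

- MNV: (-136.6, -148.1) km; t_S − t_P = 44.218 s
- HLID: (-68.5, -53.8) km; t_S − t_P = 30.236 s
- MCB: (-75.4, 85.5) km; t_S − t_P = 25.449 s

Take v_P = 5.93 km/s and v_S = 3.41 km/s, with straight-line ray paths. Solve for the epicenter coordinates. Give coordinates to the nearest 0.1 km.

Distance from S−P lag: d = Δt · v_P v_S / (v_P − v_S) = Δt · (5.93·3.41)/(5.93−3.41) ≈ 8.0243·Δt.
So d_MNV = 354.82, d_HLID = 242.62, d_MCB = 204.21 km.
Circle about each station: (x + 136.6)² + (y + 148.1)² = 354.82²; (x + 68.5)² + (y + 53.8)² = 242.62²; (x + 75.4)² + (y − 85.5)² = 204.21².
Subtracting the MNV equation from the HLID and MCB equations removes the quadratic terms:
136.2 x + 188.6 y = 34026.29
122.4 x + 467.2 y = 56597.75
Solving the 2×2 system: x ≈ 128.8, y ≈ 87.4 km.

128.8 km east, 87.4 km north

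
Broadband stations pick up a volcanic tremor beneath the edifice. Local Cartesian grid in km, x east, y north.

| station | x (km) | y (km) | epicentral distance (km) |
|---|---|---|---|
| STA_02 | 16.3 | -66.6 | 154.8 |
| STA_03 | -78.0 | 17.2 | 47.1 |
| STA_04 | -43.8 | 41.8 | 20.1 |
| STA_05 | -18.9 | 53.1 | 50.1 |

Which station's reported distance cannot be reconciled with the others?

Solve using three stations at a time. Using STA_02, STA_03, STA_05 (subtract circle equations pairwise → linear system) gives (x, y) ≈ (-68.0, 63.3).
Distances from that point to each station vs reported:
  STA_02: calculated 154.8 vs reported 154.8 → residual 0.0 km
  STA_03: calculated 47.1 vs reported 47.1 → residual 0.0 km
  STA_04: calculated 32.3 vs reported 20.1 → residual 12.2 km
  STA_05: calculated 50.1 vs reported 50.1 → residual 0.0 km
STA_02, STA_03, STA_05 are mutually consistent (residuals ≈ 0); STA_04 is off by 12.2 km.

STA_04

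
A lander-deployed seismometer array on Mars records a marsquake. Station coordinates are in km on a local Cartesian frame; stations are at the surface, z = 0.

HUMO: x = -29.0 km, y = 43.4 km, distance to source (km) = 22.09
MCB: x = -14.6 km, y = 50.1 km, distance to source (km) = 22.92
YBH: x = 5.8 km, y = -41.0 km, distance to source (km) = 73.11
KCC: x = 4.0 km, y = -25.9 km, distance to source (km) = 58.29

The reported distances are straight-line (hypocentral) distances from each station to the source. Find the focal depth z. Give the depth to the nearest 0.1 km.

Each station gives a sphere (x−x_i)² + (y−y_i)² + z² = d_i² (stations at z=0).
Subtracting the HUMO sphere from MCB and YBH: z² cancels, leaving linear equations in x and y:
28.8 x + 13.4 y = -38.75
69.6 x − 168.8 y = -5867.02
Solving: x ≈ -14.698, y ≈ 28.697 km (keep extra digits for the depth step; rounded: -14.7, 28.7).
Then from the HUMO sphere: z² = 22.09² − (x + 29.0)² − (y − 43.4)² with x = -14.698, y = 28.697, so z ≈ 8.200 ≈ 8.2 km.

8.2 km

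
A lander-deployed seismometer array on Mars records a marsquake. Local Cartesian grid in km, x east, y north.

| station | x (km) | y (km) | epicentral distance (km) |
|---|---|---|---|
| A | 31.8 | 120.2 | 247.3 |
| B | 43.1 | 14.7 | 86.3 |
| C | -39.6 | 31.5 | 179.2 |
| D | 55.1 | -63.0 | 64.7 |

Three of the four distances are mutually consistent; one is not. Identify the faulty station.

Solve using three stations at a time. Using A, C, D (subtract circle equations pairwise → linear system) gives (x, y) ≈ (44.4, -126.8).
Distances from that point to each station vs reported:
  A: calculated 247.3 vs reported 247.3 → residual 0.0 km
  B: calculated 141.5 vs reported 86.3 → residual 55.2 km
  C: calculated 179.2 vs reported 179.2 → residual 0.0 km
  D: calculated 64.7 vs reported 64.7 → residual 0.0 km
A, C, D are mutually consistent (residuals ≈ 0); B is off by 55.2 km.

B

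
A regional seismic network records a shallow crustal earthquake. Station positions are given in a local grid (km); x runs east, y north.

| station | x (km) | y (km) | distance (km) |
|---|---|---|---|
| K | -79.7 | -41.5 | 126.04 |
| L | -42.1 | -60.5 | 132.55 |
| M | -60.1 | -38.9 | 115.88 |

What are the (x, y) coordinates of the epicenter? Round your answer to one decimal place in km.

Circle about each station: (x + 79.7)² + (y + 41.5)² = 126.04²; (x + 42.1)² + (y + 60.5)² = 132.55²; (x + 60.1)² + (y + 38.9)² = 115.88².
Subtracting the K equation from the L and M equations removes the quadratic terms:
75.2 x − 38.0 y = -4325.10
39.2 x + 5.2 y = -491.21
Solving the 2×2 system: x ≈ -21.9, y ≈ 70.5 km.

x ≈ -21.9 km, y ≈ 70.5 km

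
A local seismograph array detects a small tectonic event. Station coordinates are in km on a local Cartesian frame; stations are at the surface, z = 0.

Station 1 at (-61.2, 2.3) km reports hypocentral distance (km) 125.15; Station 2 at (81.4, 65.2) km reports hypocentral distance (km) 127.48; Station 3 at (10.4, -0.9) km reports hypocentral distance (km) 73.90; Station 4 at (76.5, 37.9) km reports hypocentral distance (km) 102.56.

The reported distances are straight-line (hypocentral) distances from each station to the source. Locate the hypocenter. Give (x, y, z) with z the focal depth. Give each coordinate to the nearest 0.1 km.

x ≈ 43.7 km, y ≈ -47.1 km, depth ≈ 47.1 km

Each station gives a sphere (x−x_i)² + (y−y_i)² + z² = d_i² (stations at z=0).
Subtracting the Station 1 sphere from Station 2 and Station 3: z² cancels, leaving linear equations in x and y:
285.2 x + 125.8 y = 6537.64
143.2 x − 6.4 y = 6559.55
Solving: x ≈ 43.702, y ≈ -47.107 km (keep extra digits for the depth step; rounded: 43.7, -47.1).
Then from the Station 1 sphere: z² = 125.15² − (x + 61.2)² − (y − 2.3)² with x = 43.702, y = -47.107, so z ≈ 47.085 ≈ 47.1 km.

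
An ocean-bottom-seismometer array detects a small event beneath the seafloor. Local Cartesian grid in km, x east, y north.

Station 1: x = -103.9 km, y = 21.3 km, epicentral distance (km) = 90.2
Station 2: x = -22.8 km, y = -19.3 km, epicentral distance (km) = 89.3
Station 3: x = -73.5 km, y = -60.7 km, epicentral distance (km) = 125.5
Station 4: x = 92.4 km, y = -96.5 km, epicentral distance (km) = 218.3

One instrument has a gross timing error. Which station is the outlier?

Solve using three stations at a time. Using Station 2, Station 3, Station 4 (subtract circle equations pairwise → linear system) gives (x, y) ≈ (-56.0, 63.6).
Distances from that point to each station vs reported:
  Station 1: calculated 63.9 vs reported 90.2 → residual 26.3 km
  Station 2: calculated 89.3 vs reported 89.3 → residual 0.0 km
  Station 3: calculated 125.5 vs reported 125.5 → residual 0.0 km
  Station 4: calculated 218.3 vs reported 218.3 → residual 0.0 km
Station 2, Station 3, Station 4 are mutually consistent (residuals ≈ 0); Station 1 is off by 26.3 km.

Station 1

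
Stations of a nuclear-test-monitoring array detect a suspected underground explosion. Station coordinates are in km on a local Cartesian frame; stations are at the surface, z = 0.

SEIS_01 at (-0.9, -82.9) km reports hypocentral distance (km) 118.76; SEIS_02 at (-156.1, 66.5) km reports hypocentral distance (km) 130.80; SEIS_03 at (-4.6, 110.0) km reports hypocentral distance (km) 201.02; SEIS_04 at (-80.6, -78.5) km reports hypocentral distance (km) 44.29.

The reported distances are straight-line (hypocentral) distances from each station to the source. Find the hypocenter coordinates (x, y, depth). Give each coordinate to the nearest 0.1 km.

(-115.6, -56.8, 16.3)

Each station gives a sphere (x−x_i)² + (y−y_i)² + z² = d_i² (stations at z=0).
Subtracting the SEIS_01 sphere from SEIS_02 and SEIS_03: z² cancels, leaving linear equations in x and y:
-310.4 x + 298.8 y = 18911.54
-7.4 x + 385.8 y = -21057.16
Solving: x ≈ -115.602, y ≈ -56.798 km (keep extra digits for the depth step; rounded: -115.6, -56.8).
Then from the SEIS_01 sphere: z² = 118.76² − (x + 0.9)² − (y + 82.9)² with x = -115.602, y = -56.798, so z ≈ 16.312 ≈ 16.3 km.
Check against SEIS_04 (with the unrounded solution): distance 44.30 ≈ 44.29 km. ✓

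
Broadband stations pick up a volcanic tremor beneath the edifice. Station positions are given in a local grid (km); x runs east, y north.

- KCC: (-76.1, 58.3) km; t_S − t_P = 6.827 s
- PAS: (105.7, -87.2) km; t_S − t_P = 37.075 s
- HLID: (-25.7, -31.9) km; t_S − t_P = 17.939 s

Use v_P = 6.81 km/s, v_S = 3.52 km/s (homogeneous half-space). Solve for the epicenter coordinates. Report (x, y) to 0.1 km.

Distance from S−P lag: d = Δt · v_P v_S / (v_P − v_S) = Δt · (6.81·3.52)/(6.81−3.52) ≈ 7.2861·Δt.
So d_KCC = 49.74, d_PAS = 270.13, d_HLID = 130.70 km.
Circle about each station: (x + 76.1)² + (y − 58.3)² = 49.74²; (x − 105.7)² + (y + 87.2)² = 270.13²; (x + 25.7)² + (y + 31.9)² = 130.70².
Subtracting the KCC equation from the PAS and HLID equations removes the quadratic terms:
363.6 x − 291.0 y = -60909.92
100.8 x − 180.4 y = -22120.42
Solving the 2×2 system: x ≈ -125.5, y ≈ 52.5 km.
Check against KCC (with the unrounded x, y): √((x + 76.1)²+(y − 58.3)²) = 49.75 ≈ 49.74 km. ✓

-125.5 km east, 52.5 km north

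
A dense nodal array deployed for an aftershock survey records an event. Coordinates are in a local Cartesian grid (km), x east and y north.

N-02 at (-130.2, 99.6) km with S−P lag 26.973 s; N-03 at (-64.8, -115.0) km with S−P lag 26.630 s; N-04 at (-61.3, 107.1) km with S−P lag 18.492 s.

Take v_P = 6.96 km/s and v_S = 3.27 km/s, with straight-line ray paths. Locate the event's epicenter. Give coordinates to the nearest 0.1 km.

19.1 km east, 26.2 km north

Distance from S−P lag: d = Δt · v_P v_S / (v_P − v_S) = Δt · (6.96·3.27)/(6.96−3.27) ≈ 6.1678·Δt.
So d_N-02 = 166.36, d_N-03 = 164.25, d_N-04 = 114.06 km.
Circle about each station: (x + 130.2)² + (y − 99.6)² = 166.36²; (x + 64.8)² + (y + 115.0)² = 164.25²; (x + 61.3)² + (y − 107.1)² = 114.06².
Subtracting the N-02 equation from the N-03 and N-04 equations removes the quadratic terms:
130.8 x − 429.2 y = -8750.57
137.8 x + 15.0 y = 3021.87
Solving the 2×2 system: x ≈ 19.1, y ≈ 26.2 km.
Check against N-02 (with the unrounded x, y): √((x + 130.2)²+(y − 99.6)²) = 166.35 ≈ 166.36 km. ✓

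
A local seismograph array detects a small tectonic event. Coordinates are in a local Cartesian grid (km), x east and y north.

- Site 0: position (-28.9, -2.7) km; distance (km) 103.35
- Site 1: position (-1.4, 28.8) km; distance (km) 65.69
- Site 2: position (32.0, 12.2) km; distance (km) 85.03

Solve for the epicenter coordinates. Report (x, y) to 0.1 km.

8.1 km east, 93.8 km north

Circle about each station: (x + 28.9)² + (y + 2.7)² = 103.35²; (x + 1.4)² + (y − 28.8)² = 65.69²; (x − 32.0)² + (y − 12.2)² = 85.03².
Subtracting the Site 0 equation from the Site 1 and Site 2 equations removes the quadratic terms:
55.0 x + 63.0 y = 6354.95
121.8 x + 29.8 y = 3781.46
Solving the 2×2 system: x ≈ 8.1, y ≈ 93.8 km.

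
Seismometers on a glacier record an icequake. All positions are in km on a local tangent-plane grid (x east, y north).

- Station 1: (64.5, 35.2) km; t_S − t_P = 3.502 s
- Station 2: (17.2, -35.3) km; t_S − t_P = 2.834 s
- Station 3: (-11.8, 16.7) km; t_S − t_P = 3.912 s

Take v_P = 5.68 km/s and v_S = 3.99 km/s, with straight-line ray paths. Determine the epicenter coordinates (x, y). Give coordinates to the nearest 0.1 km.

(36.9, -2.8)

Distance from S−P lag: d = Δt · v_P v_S / (v_P − v_S) = Δt · (5.68·3.99)/(5.68−3.99) ≈ 13.4102·Δt.
So d_Station 1 = 46.96, d_Station 2 = 38.00, d_Station 3 = 52.46 km.
Circle about each station: (x − 64.5)² + (y − 35.2)² = 46.96²; (x − 17.2)² + (y + 35.3)² = 38.00²; (x + 11.8)² + (y − 16.7)² = 52.46².
Subtracting the Station 1 equation from the Station 2 and Station 3 equations removes the quadratic terms:
-94.6 x − 141.0 y = -3096.12
-152.6 x − 37.0 y = -5527.97
Solving the 2×2 system: x ≈ 36.9, y ≈ -2.8 km.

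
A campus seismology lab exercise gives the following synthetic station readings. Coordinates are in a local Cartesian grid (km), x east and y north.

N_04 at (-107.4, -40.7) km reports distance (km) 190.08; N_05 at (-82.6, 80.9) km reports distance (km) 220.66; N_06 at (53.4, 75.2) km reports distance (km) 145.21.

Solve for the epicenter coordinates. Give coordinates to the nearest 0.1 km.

x ≈ 80.8 km, y ≈ -67.4 km

Circle about each station: (x + 107.4)² + (y + 40.7)² = 190.08²; (x + 82.6)² + (y − 80.9)² = 220.66²; (x − 53.4)² + (y − 75.2)² = 145.21².
Subtracting the N_04 equation from the N_05 and N_06 equations removes the quadratic terms:
49.6 x + 243.2 y = -12384.11
321.6 x + 231.8 y = 10359.81
Solving the 2×2 system: x ≈ 80.8, y ≈ -67.4 km.
Check against N_04 (with the unrounded x, y): √((x + 107.4)²+(y + 40.7)²) = 190.08 ≈ 190.08 km. ✓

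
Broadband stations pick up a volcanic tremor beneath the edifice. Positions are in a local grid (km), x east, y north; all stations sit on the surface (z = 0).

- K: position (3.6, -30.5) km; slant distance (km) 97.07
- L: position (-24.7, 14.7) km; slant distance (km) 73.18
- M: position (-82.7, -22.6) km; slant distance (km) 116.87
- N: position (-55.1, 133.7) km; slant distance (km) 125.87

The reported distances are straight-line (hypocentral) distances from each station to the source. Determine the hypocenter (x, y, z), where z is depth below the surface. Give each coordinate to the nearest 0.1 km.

(-9.1, 38.0, 67.6)

Each station gives a sphere (x−x_i)² + (y−y_i)² + z² = d_i² (stations at z=0).
Subtracting the K sphere from L and M: z² cancels, leaving linear equations in x and y:
-56.6 x + 90.4 y = 3950.24
-172.6 x + 15.8 y = 2170.83
Solving: x ≈ -9.099, y ≈ 38.001 km (keep extra digits for the depth step; rounded: -9.1, 38.0).
Then from the K sphere: z² = 97.07² − (x − 3.6)² − (y + 30.5)² with x = -9.099, y = 38.001, so z ≈ 67.594 ≈ 67.6 km.
Check against N (with the unrounded solution): distance 125.87 ≈ 125.87 km. ✓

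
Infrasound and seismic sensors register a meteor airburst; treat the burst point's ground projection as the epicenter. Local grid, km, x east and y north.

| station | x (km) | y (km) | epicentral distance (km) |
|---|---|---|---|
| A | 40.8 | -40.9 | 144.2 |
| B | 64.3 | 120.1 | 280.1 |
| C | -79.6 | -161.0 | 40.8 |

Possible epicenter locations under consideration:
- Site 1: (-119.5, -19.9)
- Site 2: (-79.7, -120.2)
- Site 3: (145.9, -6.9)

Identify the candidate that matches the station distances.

For each candidate, compare |candidate − station| to the reported distance:
Site 1: residuals A 17.5, B 49.1, C 105.8 → max 105.8 km
Site 2: residuals A 0.1, B 0.0, C 0.0 → max 0.1 km
Site 3: residuals A 33.7, B 129.1, C 232.3 → max 232.3 km
Only Site 2 has all residuals ≈ 0.

Site 2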